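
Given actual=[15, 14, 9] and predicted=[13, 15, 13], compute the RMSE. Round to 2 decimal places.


MSE = 7.0000. RMSE = sqrt(7.0000) = 2.65.

2.65


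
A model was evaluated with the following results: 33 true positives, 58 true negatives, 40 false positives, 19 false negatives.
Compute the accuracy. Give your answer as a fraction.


Accuracy = (TP + TN) / (TP + TN + FP + FN) = (33 + 58) / 150 = 91/150.

91/150


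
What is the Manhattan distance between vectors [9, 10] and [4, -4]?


d = sum of absolute differences: |9-4|=5 + |10--4|=14 = 19.

19


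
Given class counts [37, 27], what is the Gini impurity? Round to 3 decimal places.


Total = 64. Proportions: 37/64, 27/64. sum(p_i^2) = 0.5122. Gini = 1 - 0.5122 = 0.4878, which rounds to 0.488.

0.488


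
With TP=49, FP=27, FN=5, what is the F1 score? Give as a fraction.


Precision = 49/76 = 49/76. Recall = 49/54 = 49/54. F1 = 2*P*R/(P+R) = 49/65.

49/65


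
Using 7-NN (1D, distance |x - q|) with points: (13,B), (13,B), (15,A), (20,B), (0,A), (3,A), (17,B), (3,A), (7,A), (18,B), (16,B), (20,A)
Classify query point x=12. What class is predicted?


Distances: |13-12|=1, |13-12|=1, |15-12|=3, |20-12|=8, |0-12|=12, |3-12|=9, |17-12|=5, |3-12|=9, |7-12|=5, |18-12|=6, |16-12|=4, |20-12|=8. 7 nearest: (13,B), (13,B), (15,A), (16,B), (7,A), (17,B), (18,B). Counts: {'B': 5, 'A': 2}. Majority class: B.

B


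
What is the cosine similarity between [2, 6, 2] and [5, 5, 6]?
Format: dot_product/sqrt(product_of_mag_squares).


dot = 52. |a|^2 = 44, |b|^2 = 86. cos = 52/sqrt(3784).

52/sqrt(3784)


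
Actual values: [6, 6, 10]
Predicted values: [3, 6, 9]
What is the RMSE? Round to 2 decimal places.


MSE = 3.3333. RMSE = sqrt(3.3333) = 1.83.

1.83


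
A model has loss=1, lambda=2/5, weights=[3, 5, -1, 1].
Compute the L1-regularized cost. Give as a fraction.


L1 norm = sum(|w|) = 10. J = 1 + 2/5 * 10 = 5.

5


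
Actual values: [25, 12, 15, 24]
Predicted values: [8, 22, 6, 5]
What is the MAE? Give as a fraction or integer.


MAE = (1/4) * (|25-8|=17 + |12-22|=10 + |15-6|=9 + |24-5|=19). Sum = 55. MAE = 55/4.

55/4


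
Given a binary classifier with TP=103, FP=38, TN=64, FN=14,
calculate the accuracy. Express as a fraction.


Accuracy = (TP + TN) / (TP + TN + FP + FN) = (103 + 64) / 219 = 167/219.

167/219


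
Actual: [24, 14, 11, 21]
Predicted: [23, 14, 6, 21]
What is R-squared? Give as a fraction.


Mean(y) = 35/2. SS_res = 26. SS_tot = 109. R^2 = 1 - 26/(109) = 83/109.

83/109


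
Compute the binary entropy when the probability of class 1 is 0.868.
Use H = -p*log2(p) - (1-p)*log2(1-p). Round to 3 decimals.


H = -0.868*log2(0.868) - 0.132*log2(0.132) = 0.563.

0.563


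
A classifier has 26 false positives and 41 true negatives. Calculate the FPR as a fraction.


FPR = FP / (FP + TN) = 26 / 67 = 26/67.

26/67


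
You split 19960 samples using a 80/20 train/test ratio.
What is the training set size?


Test set = 19960 * 20% = 3992. Training set = 19960 - 3992 = 15968.

15968


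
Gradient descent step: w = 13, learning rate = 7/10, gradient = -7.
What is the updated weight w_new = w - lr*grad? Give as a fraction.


w_new = 13 - 7/10 * -7 = 13 - -49/10 = 179/10.

179/10


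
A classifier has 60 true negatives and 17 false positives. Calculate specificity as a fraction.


Specificity = TN / (TN + FP) = 60 / 77 = 60/77.

60/77


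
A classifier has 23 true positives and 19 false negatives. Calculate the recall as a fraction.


Recall = TP / (TP + FN) = 23 / 42 = 23/42.

23/42


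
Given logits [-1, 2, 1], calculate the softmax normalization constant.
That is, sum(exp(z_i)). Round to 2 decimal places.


Denom = e^-1=0.3679 + e^2=7.3891 + e^1=2.7183. Sum = 10.4753, which rounds to 10.48.

10.48


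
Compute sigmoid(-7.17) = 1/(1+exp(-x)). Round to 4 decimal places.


sigma(-7.17) = 1/(1+e^(7.17)) = 1/(1+1299.844603) = 1/1300.844603 = 0.0008.

0.0008


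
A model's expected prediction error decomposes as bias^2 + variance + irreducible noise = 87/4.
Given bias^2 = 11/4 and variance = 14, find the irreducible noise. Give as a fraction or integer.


Total error = bias^2 + variance + irreducible noise. So irreducible noise = 87/4 - 11/4 - 14 = 5.

5


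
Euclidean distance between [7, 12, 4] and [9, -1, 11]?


d = sqrt(sum of squared differences). (7-9)^2=4, (12--1)^2=169, (4-11)^2=49. Sum = 222.

sqrt(222)


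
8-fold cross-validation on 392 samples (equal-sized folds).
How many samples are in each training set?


Each validation fold has 392/8 = 49 samples. Training set = 392 - 49 = 343.

343


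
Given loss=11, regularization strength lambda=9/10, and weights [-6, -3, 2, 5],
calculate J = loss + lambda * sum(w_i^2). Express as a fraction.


L2 sq norm = sum(w^2) = 74. J = 11 + 9/10 * 74 = 388/5.

388/5


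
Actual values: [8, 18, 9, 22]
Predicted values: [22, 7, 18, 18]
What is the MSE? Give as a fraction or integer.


MSE = (1/4) * ((8-22)^2=196 + (18-7)^2=121 + (9-18)^2=81 + (22-18)^2=16). Sum = 414. MSE = 207/2.

207/2


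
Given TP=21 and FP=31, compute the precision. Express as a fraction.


Precision = TP / (TP + FP) = 21 / 52 = 21/52.

21/52


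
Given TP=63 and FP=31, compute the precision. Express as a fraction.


Precision = TP / (TP + FP) = 63 / 94 = 63/94.

63/94


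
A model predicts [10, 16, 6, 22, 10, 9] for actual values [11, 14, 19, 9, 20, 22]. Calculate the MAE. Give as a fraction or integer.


MAE = (1/6) * (|11-10|=1 + |14-16|=2 + |19-6|=13 + |9-22|=13 + |20-10|=10 + |22-9|=13). Sum = 52. MAE = 26/3.

26/3


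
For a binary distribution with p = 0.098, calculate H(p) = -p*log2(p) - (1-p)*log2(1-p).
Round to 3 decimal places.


H = -0.098*log2(0.098) - 0.902*log2(0.902) = 0.463.

0.463


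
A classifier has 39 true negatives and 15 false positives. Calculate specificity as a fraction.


Specificity = TN / (TN + FP) = 39 / 54 = 13/18.

13/18


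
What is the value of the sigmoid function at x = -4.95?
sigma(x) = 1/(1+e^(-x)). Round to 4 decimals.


sigma(-4.95) = 1/(1+e^(4.95)) = 1/(1+141.174964) = 1/142.174964 = 0.0070.

0.0070


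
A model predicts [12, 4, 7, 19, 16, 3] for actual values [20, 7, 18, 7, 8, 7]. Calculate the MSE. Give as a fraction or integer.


MSE = (1/6) * ((20-12)^2=64 + (7-4)^2=9 + (18-7)^2=121 + (7-19)^2=144 + (8-16)^2=64 + (7-3)^2=16). Sum = 418. MSE = 209/3.

209/3


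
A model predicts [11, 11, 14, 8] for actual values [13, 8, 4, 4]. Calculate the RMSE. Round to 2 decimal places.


MSE = 32.2500. RMSE = sqrt(32.2500) = 5.68.

5.68


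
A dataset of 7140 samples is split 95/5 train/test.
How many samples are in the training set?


Test set = 7140 * 5% = 357. Training set = 7140 - 357 = 6783.

6783


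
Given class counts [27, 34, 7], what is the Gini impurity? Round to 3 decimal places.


Total = 68. Proportions: 27/68, 34/68, 7/68. sum(p_i^2) = 0.4183. Gini = 1 - 0.4183 = 0.5817, which rounds to 0.582.

0.582


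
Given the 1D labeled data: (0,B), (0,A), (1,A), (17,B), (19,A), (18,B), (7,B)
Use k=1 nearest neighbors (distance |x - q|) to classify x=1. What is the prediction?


Distances: |0-1|=1, |0-1|=1, |1-1|=0, |17-1|=16, |19-1|=18, |18-1|=17, |7-1|=6. 1 nearest: (1,A). Counts: {'A': 1}. Majority class: A.

A


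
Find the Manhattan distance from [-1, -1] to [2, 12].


d = sum of absolute differences: |-1-2|=3 + |-1-12|=13 = 16.

16


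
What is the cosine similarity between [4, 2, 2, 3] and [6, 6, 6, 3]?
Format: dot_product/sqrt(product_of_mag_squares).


dot = 57. |a|^2 = 33, |b|^2 = 117. cos = 57/sqrt(3861).

57/sqrt(3861)


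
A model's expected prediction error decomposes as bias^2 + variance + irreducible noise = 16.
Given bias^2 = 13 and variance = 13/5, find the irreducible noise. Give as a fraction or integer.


Total error = bias^2 + variance + irreducible noise. So irreducible noise = 16 - 13 - 13/5 = 2/5.

2/5


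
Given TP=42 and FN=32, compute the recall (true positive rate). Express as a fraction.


Recall = TP / (TP + FN) = 42 / 74 = 21/37.

21/37


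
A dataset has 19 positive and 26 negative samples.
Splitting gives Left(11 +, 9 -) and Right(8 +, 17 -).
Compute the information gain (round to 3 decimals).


H(parent) = 0.9825. H(left) = 0.9928, H(right) = 0.9044. Weighted = (20/45)*0.9928 + (25/45)*0.9044 = 0.9437. IG = 0.9825 - 0.9437 = 0.0388, which rounds to 0.039.

0.039


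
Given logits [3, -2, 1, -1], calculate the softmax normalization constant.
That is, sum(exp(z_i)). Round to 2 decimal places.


Denom = e^3=20.0855 + e^-2=0.1353 + e^1=2.7183 + e^-1=0.3679. Sum = 23.3070, which rounds to 23.31.

23.31


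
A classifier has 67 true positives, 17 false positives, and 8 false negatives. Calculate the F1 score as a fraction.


Precision = 67/84 = 67/84. Recall = 67/75 = 67/75. F1 = 2*P*R/(P+R) = 134/159.

134/159


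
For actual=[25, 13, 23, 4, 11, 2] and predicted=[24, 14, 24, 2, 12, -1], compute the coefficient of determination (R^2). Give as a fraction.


Mean(y) = 13. SS_res = 17. SS_tot = 450. R^2 = 1 - 17/(450) = 433/450.

433/450


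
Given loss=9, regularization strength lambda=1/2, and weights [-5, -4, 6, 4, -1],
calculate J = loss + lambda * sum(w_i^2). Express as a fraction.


L2 sq norm = sum(w^2) = 94. J = 9 + 1/2 * 94 = 56.

56


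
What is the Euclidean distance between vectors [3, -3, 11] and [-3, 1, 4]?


d = sqrt(sum of squared differences). (3--3)^2=36, (-3-1)^2=16, (11-4)^2=49. Sum = 101.

sqrt(101)


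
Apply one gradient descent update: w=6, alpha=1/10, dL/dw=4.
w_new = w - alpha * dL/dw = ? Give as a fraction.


w_new = 6 - 1/10 * 4 = 6 - 2/5 = 28/5.

28/5


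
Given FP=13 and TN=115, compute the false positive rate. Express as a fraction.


FPR = FP / (FP + TN) = 13 / 128 = 13/128.

13/128


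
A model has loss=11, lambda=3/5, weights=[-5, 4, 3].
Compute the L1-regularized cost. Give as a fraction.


L1 norm = sum(|w|) = 12. J = 11 + 3/5 * 12 = 91/5.

91/5


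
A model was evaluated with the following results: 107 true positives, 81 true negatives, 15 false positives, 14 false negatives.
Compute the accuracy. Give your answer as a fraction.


Accuracy = (TP + TN) / (TP + TN + FP + FN) = (107 + 81) / 217 = 188/217.

188/217


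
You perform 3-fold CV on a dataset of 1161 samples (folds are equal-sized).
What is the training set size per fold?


Each validation fold has 1161/3 = 387 samples. Training set = 1161 - 387 = 774.

774


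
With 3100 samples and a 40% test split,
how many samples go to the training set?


Test set = 3100 * 40% = 1240. Training set = 3100 - 1240 = 1860.

1860


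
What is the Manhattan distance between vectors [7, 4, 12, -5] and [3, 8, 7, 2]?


d = sum of absolute differences: |7-3|=4 + |4-8|=4 + |12-7|=5 + |-5-2|=7 = 20.

20


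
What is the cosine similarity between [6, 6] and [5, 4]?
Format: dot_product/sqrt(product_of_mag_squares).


dot = 54. |a|^2 = 72, |b|^2 = 41. cos = 54/sqrt(2952).

54/sqrt(2952)


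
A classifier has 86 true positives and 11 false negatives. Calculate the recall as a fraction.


Recall = TP / (TP + FN) = 86 / 97 = 86/97.

86/97


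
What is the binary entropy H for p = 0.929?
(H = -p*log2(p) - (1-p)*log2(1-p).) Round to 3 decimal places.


H = -0.929*log2(0.929) - 0.071*log2(0.071) = 0.370.

0.370


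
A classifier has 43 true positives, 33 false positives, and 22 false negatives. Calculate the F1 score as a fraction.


Precision = 43/76 = 43/76. Recall = 43/65 = 43/65. F1 = 2*P*R/(P+R) = 86/141.

86/141


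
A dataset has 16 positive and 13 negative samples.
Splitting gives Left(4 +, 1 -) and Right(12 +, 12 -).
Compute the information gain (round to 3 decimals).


H(parent) = 0.9923. H(left) = 0.7219, H(right) = 1.0000. Weighted = (5/29)*0.7219 + (24/29)*1.0000 = 0.9521. IG = 0.9923 - 0.9521 = 0.0402, which rounds to 0.040.

0.040


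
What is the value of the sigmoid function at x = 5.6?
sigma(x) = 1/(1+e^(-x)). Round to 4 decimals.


sigma(5.6) = 1/(1+e^(-5.6)) = 1/(1+0.003698) = 1/1.003698 = 0.9963.

0.9963


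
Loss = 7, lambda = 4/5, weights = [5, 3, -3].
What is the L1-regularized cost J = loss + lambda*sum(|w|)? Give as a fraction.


L1 norm = sum(|w|) = 11. J = 7 + 4/5 * 11 = 79/5.

79/5


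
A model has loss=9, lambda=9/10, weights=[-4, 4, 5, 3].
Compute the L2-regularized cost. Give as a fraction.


L2 sq norm = sum(w^2) = 66. J = 9 + 9/10 * 66 = 342/5.

342/5


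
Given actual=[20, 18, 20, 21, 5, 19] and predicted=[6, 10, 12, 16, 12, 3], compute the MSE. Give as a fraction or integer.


MSE = (1/6) * ((20-6)^2=196 + (18-10)^2=64 + (20-12)^2=64 + (21-16)^2=25 + (5-12)^2=49 + (19-3)^2=256). Sum = 654. MSE = 109.

109


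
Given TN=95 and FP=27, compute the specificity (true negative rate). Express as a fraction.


Specificity = TN / (TN + FP) = 95 / 122 = 95/122.

95/122


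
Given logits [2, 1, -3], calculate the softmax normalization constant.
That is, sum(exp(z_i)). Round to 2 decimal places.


Denom = e^2=7.3891 + e^1=2.7183 + e^-3=0.0498. Sum = 10.1572, which rounds to 10.16.

10.16


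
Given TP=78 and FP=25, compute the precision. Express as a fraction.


Precision = TP / (TP + FP) = 78 / 103 = 78/103.

78/103


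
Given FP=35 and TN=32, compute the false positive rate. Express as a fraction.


FPR = FP / (FP + TN) = 35 / 67 = 35/67.

35/67


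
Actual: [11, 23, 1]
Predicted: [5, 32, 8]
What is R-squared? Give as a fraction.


Mean(y) = 35/3. SS_res = 166. SS_tot = 728/3. R^2 = 1 - 166/(728/3) = 115/364.

115/364


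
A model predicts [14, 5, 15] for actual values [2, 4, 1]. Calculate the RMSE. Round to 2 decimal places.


MSE = 113.6667. RMSE = sqrt(113.6667) = 10.66.

10.66


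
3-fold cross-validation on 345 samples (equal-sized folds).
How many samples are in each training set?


Each validation fold has 345/3 = 115 samples. Training set = 345 - 115 = 230.

230


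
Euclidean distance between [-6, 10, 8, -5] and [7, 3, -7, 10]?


d = sqrt(sum of squared differences). (-6-7)^2=169, (10-3)^2=49, (8--7)^2=225, (-5-10)^2=225. Sum = 668.

sqrt(668)


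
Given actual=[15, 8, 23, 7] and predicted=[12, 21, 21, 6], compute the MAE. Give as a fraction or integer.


MAE = (1/4) * (|15-12|=3 + |8-21|=13 + |23-21|=2 + |7-6|=1). Sum = 19. MAE = 19/4.

19/4


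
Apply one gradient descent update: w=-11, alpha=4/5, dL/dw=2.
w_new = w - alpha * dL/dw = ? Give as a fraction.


w_new = -11 - 4/5 * 2 = -11 - 8/5 = -63/5.

-63/5


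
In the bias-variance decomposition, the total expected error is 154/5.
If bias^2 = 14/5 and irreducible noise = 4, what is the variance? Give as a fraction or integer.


Total error = bias^2 + variance + irreducible noise. So variance = 154/5 - 14/5 - 4 = 24.

24


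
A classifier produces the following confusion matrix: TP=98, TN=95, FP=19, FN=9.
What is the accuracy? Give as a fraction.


Accuracy = (TP + TN) / (TP + TN + FP + FN) = (98 + 95) / 221 = 193/221.

193/221


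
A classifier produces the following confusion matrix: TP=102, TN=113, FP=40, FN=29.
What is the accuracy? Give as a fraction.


Accuracy = (TP + TN) / (TP + TN + FP + FN) = (102 + 113) / 284 = 215/284.

215/284


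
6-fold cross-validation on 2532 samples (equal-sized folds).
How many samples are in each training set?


Each validation fold has 2532/6 = 422 samples. Training set = 2532 - 422 = 2110.

2110


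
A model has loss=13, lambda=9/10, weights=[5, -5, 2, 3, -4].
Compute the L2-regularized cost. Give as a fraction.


L2 sq norm = sum(w^2) = 79. J = 13 + 9/10 * 79 = 841/10.

841/10


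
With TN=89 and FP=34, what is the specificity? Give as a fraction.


Specificity = TN / (TN + FP) = 89 / 123 = 89/123.

89/123


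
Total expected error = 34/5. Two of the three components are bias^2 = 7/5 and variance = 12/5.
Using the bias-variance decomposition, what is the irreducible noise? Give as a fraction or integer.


Total error = bias^2 + variance + irreducible noise. So irreducible noise = 34/5 - 7/5 - 12/5 = 3.

3


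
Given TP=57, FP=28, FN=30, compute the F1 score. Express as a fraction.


Precision = 57/85 = 57/85. Recall = 57/87 = 19/29. F1 = 2*P*R/(P+R) = 57/86.

57/86


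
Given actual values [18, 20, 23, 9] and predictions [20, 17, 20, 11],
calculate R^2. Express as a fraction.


Mean(y) = 35/2. SS_res = 26. SS_tot = 109. R^2 = 1 - 26/(109) = 83/109.

83/109


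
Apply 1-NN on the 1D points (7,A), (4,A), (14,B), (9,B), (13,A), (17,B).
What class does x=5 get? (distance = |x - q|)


Distances: |7-5|=2, |4-5|=1, |14-5|=9, |9-5|=4, |13-5|=8, |17-5|=12. 1 nearest: (4,A). Counts: {'A': 1}. Majority class: A.

A


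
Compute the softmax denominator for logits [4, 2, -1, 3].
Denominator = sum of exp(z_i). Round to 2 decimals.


Denom = e^4=54.5982 + e^2=7.3891 + e^-1=0.3679 + e^3=20.0855. Sum = 82.4407, which rounds to 82.44.

82.44


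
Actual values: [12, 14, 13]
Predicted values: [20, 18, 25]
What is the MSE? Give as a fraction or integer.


MSE = (1/3) * ((12-20)^2=64 + (14-18)^2=16 + (13-25)^2=144). Sum = 224. MSE = 224/3.

224/3


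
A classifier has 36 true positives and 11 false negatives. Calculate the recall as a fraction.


Recall = TP / (TP + FN) = 36 / 47 = 36/47.

36/47


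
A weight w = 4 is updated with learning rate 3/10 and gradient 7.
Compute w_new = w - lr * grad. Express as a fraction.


w_new = 4 - 3/10 * 7 = 4 - 21/10 = 19/10.

19/10


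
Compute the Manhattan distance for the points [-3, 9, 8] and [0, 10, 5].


d = sum of absolute differences: |-3-0|=3 + |9-10|=1 + |8-5|=3 = 7.

7


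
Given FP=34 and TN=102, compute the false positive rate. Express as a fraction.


FPR = FP / (FP + TN) = 34 / 136 = 1/4.

1/4


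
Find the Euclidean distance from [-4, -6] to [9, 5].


d = sqrt(sum of squared differences). (-4-9)^2=169, (-6-5)^2=121. Sum = 290.

sqrt(290)


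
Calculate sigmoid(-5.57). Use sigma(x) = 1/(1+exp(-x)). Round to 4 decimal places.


sigma(-5.57) = 1/(1+e^(5.57)) = 1/(1+262.434099) = 1/263.434099 = 0.0038.

0.0038


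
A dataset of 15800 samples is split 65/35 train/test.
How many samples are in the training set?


Test set = 15800 * 35% = 5530. Training set = 15800 - 5530 = 10270.

10270


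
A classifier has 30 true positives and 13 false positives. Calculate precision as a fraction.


Precision = TP / (TP + FP) = 30 / 43 = 30/43.

30/43


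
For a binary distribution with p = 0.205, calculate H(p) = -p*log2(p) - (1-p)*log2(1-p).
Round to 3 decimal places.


H = -0.205*log2(0.205) - 0.795*log2(0.795) = 0.732.

0.732


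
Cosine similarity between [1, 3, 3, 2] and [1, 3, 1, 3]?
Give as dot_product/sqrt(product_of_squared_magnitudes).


dot = 19. |a|^2 = 23, |b|^2 = 20. cos = 19/sqrt(460).

19/sqrt(460)


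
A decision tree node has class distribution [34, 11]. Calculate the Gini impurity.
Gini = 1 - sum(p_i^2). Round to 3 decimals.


Total = 45. Proportions: 34/45, 11/45. sum(p_i^2) = 0.6306. Gini = 1 - 0.6306 = 0.3694, which rounds to 0.369.

0.369


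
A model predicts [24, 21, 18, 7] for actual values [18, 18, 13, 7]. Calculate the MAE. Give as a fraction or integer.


MAE = (1/4) * (|18-24|=6 + |18-21|=3 + |13-18|=5 + |7-7|=0). Sum = 14. MAE = 7/2.

7/2


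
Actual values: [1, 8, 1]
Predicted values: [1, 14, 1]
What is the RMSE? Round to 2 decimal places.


MSE = 12.0000. RMSE = sqrt(12.0000) = 3.46.

3.46


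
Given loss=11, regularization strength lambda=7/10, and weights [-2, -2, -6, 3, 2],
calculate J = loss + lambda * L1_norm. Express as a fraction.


L1 norm = sum(|w|) = 15. J = 11 + 7/10 * 15 = 43/2.

43/2


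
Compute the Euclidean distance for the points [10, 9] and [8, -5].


d = sqrt(sum of squared differences). (10-8)^2=4, (9--5)^2=196. Sum = 200.

sqrt(200)


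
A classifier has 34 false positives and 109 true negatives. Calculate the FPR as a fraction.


FPR = FP / (FP + TN) = 34 / 143 = 34/143.

34/143


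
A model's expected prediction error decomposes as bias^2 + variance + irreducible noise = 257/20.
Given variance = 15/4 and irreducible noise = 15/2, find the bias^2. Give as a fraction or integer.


Total error = bias^2 + variance + irreducible noise. So bias^2 = 257/20 - 15/4 - 15/2 = 8/5.

8/5


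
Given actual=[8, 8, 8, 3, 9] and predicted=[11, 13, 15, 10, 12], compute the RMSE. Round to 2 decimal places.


MSE = 28.2000. RMSE = sqrt(28.2000) = 5.31.

5.31


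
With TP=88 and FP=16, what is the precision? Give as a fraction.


Precision = TP / (TP + FP) = 88 / 104 = 11/13.

11/13


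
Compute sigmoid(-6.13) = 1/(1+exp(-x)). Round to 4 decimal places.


sigma(-6.13) = 1/(1+e^(6.13)) = 1/(1+459.436161) = 1/460.436161 = 0.0022.

0.0022


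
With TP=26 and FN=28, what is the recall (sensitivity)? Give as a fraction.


Recall = TP / (TP + FN) = 26 / 54 = 13/27.

13/27


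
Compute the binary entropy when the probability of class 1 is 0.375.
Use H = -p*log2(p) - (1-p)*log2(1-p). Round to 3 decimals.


H = -0.375*log2(0.375) - 0.625*log2(0.625) = 0.954.

0.954


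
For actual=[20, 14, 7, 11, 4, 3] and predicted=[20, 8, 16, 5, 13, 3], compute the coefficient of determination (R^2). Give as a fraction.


Mean(y) = 59/6. SS_res = 234. SS_tot = 1265/6. R^2 = 1 - 234/(1265/6) = -139/1265.

-139/1265


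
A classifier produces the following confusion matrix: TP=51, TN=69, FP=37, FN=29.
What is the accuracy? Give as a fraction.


Accuracy = (TP + TN) / (TP + TN + FP + FN) = (51 + 69) / 186 = 20/31.

20/31


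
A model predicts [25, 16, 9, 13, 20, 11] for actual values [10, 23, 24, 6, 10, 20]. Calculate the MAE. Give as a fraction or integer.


MAE = (1/6) * (|10-25|=15 + |23-16|=7 + |24-9|=15 + |6-13|=7 + |10-20|=10 + |20-11|=9). Sum = 63. MAE = 21/2.

21/2


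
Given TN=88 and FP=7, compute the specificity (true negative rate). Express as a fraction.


Specificity = TN / (TN + FP) = 88 / 95 = 88/95.

88/95


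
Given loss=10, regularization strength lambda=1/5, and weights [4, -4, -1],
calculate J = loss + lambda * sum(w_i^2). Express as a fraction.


L2 sq norm = sum(w^2) = 33. J = 10 + 1/5 * 33 = 83/5.

83/5


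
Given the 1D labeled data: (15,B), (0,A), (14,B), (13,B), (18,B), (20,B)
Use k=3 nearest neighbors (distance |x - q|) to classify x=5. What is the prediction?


Distances: |15-5|=10, |0-5|=5, |14-5|=9, |13-5|=8, |18-5|=13, |20-5|=15. 3 nearest: (0,A), (13,B), (14,B). Counts: {'A': 1, 'B': 2}. Majority class: B.

B


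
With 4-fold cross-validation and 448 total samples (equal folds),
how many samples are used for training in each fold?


Each validation fold has 448/4 = 112 samples. Training set = 448 - 112 = 336.

336


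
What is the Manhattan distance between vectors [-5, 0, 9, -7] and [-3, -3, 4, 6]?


d = sum of absolute differences: |-5--3|=2 + |0--3|=3 + |9-4|=5 + |-7-6|=13 = 23.

23


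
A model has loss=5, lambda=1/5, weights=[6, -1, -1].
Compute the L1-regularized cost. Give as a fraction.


L1 norm = sum(|w|) = 8. J = 5 + 1/5 * 8 = 33/5.

33/5


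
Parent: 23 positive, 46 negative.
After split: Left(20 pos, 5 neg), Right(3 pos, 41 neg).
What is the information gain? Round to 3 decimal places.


H(parent) = 0.9183. H(left) = 0.7219, H(right) = 0.3591. Weighted = (25/69)*0.7219 + (44/69)*0.3591 = 0.4905. IG = 0.9183 - 0.4905 = 0.4278, which rounds to 0.428.

0.428


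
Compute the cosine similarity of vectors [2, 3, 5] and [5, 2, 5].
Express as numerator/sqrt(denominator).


dot = 41. |a|^2 = 38, |b|^2 = 54. cos = 41/sqrt(2052).

41/sqrt(2052)


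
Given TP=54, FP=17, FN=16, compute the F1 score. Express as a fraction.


Precision = 54/71 = 54/71. Recall = 54/70 = 27/35. F1 = 2*P*R/(P+R) = 36/47.

36/47


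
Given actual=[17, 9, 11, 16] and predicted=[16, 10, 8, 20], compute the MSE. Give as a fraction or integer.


MSE = (1/4) * ((17-16)^2=1 + (9-10)^2=1 + (11-8)^2=9 + (16-20)^2=16). Sum = 27. MSE = 27/4.

27/4


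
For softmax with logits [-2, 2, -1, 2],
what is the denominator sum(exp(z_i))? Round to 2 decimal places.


Denom = e^-2=0.1353 + e^2=7.3891 + e^-1=0.3679 + e^2=7.3891. Sum = 15.2814, which rounds to 15.28.

15.28


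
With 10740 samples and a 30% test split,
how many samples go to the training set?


Test set = 10740 * 30% = 3222. Training set = 10740 - 3222 = 7518.

7518


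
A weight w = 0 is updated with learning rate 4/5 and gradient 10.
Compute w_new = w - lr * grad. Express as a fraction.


w_new = 0 - 4/5 * 10 = 0 - 8 = -8.

-8


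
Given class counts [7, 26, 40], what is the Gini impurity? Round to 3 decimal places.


Total = 73. Proportions: 7/73, 26/73, 40/73. sum(p_i^2) = 0.4363. Gini = 1 - 0.4363 = 0.5637, which rounds to 0.564.

0.564


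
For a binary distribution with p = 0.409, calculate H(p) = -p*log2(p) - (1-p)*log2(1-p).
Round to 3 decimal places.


H = -0.409*log2(0.409) - 0.591*log2(0.591) = 0.976.

0.976


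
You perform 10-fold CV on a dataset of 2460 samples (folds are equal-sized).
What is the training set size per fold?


Each validation fold has 2460/10 = 246 samples. Training set = 2460 - 246 = 2214.

2214


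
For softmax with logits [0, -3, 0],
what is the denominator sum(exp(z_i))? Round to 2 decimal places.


Denom = e^0=1.0000 + e^-3=0.0498 + e^0=1.0000. Sum = 2.0498, which rounds to 2.05.

2.05


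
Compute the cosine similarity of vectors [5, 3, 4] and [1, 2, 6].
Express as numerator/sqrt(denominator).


dot = 35. |a|^2 = 50, |b|^2 = 41. cos = 35/sqrt(2050).

35/sqrt(2050)


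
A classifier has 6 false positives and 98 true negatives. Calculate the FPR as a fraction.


FPR = FP / (FP + TN) = 6 / 104 = 3/52.

3/52


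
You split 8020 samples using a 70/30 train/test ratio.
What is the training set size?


Test set = 8020 * 30% = 2406. Training set = 8020 - 2406 = 5614.

5614


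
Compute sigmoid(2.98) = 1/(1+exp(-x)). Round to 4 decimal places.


sigma(2.98) = 1/(1+e^(-2.98)) = 1/(1+0.050793) = 1/1.050793 = 0.9517.

0.9517


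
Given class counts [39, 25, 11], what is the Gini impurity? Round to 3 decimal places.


Total = 75. Proportions: 39/75, 25/75, 11/75. sum(p_i^2) = 0.4030. Gini = 1 - 0.4030 = 0.5970, which rounds to 0.597.

0.597


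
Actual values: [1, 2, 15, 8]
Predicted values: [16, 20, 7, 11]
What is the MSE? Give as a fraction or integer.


MSE = (1/4) * ((1-16)^2=225 + (2-20)^2=324 + (15-7)^2=64 + (8-11)^2=9). Sum = 622. MSE = 311/2.

311/2


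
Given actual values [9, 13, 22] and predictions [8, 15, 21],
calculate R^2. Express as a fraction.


Mean(y) = 44/3. SS_res = 6. SS_tot = 266/3. R^2 = 1 - 6/(266/3) = 124/133.

124/133


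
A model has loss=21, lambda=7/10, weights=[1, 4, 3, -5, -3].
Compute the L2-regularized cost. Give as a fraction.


L2 sq norm = sum(w^2) = 60. J = 21 + 7/10 * 60 = 63.

63


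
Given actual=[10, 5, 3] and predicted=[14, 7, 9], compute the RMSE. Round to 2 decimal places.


MSE = 18.6667. RMSE = sqrt(18.6667) = 4.32.

4.32


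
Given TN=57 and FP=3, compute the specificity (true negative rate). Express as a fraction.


Specificity = TN / (TN + FP) = 57 / 60 = 19/20.

19/20


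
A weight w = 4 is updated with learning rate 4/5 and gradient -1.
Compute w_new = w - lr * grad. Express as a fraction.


w_new = 4 - 4/5 * -1 = 4 - -4/5 = 24/5.

24/5


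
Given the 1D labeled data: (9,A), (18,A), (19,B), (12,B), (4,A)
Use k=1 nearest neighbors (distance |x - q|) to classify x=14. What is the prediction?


Distances: |9-14|=5, |18-14|=4, |19-14|=5, |12-14|=2, |4-14|=10. 1 nearest: (12,B). Counts: {'B': 1}. Majority class: B.

B


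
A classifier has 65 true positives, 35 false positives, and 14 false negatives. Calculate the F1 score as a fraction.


Precision = 65/100 = 13/20. Recall = 65/79 = 65/79. F1 = 2*P*R/(P+R) = 130/179.

130/179


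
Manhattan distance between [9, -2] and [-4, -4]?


d = sum of absolute differences: |9--4|=13 + |-2--4|=2 = 15.

15


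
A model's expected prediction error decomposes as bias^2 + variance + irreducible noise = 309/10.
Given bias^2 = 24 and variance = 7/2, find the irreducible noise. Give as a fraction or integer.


Total error = bias^2 + variance + irreducible noise. So irreducible noise = 309/10 - 24 - 7/2 = 17/5.

17/5


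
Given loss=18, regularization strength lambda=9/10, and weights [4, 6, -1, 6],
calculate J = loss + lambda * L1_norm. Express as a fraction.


L1 norm = sum(|w|) = 17. J = 18 + 9/10 * 17 = 333/10.

333/10


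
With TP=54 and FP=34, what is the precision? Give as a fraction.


Precision = TP / (TP + FP) = 54 / 88 = 27/44.

27/44


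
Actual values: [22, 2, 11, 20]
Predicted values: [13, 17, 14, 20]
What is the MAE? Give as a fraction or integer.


MAE = (1/4) * (|22-13|=9 + |2-17|=15 + |11-14|=3 + |20-20|=0). Sum = 27. MAE = 27/4.

27/4


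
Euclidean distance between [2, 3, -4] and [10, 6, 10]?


d = sqrt(sum of squared differences). (2-10)^2=64, (3-6)^2=9, (-4-10)^2=196. Sum = 269.

sqrt(269)


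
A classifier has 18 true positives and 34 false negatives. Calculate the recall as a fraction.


Recall = TP / (TP + FN) = 18 / 52 = 9/26.

9/26


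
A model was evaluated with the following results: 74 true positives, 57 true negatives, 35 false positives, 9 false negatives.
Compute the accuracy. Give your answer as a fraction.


Accuracy = (TP + TN) / (TP + TN + FP + FN) = (74 + 57) / 175 = 131/175.

131/175


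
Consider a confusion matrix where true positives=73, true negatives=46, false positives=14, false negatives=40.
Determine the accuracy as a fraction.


Accuracy = (TP + TN) / (TP + TN + FP + FN) = (73 + 46) / 173 = 119/173.

119/173


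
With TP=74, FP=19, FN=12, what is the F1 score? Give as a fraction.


Precision = 74/93 = 74/93. Recall = 74/86 = 37/43. F1 = 2*P*R/(P+R) = 148/179.

148/179


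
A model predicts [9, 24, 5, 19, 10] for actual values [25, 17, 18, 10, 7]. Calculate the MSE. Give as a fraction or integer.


MSE = (1/5) * ((25-9)^2=256 + (17-24)^2=49 + (18-5)^2=169 + (10-19)^2=81 + (7-10)^2=9). Sum = 564. MSE = 564/5.

564/5


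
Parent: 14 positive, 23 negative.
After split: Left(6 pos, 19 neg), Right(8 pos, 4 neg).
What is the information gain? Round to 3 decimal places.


H(parent) = 0.9569. H(left) = 0.7950, H(right) = 0.9183. Weighted = (25/37)*0.7950 + (12/37)*0.9183 = 0.8350. IG = 0.9569 - 0.8350 = 0.1219, which rounds to 0.122.

0.122


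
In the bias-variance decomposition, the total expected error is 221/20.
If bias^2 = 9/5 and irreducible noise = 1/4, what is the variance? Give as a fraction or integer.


Total error = bias^2 + variance + irreducible noise. So variance = 221/20 - 9/5 - 1/4 = 9.

9


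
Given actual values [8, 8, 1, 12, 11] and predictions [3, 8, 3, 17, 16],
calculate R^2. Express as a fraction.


Mean(y) = 8. SS_res = 79. SS_tot = 74. R^2 = 1 - 79/(74) = -5/74.

-5/74


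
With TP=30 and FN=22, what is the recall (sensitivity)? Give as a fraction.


Recall = TP / (TP + FN) = 30 / 52 = 15/26.

15/26


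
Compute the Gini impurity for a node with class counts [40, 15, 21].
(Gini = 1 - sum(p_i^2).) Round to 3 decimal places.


Total = 76. Proportions: 40/76, 15/76, 21/76. sum(p_i^2) = 0.3923. Gini = 1 - 0.3923 = 0.6077, which rounds to 0.608.

0.608


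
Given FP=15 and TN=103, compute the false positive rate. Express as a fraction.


FPR = FP / (FP + TN) = 15 / 118 = 15/118.

15/118


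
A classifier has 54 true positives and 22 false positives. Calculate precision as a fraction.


Precision = TP / (TP + FP) = 54 / 76 = 27/38.

27/38


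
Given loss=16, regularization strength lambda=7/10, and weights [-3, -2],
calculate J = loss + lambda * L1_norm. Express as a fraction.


L1 norm = sum(|w|) = 5. J = 16 + 7/10 * 5 = 39/2.

39/2


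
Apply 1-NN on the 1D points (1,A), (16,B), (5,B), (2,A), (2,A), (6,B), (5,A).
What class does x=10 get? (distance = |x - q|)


Distances: |1-10|=9, |16-10|=6, |5-10|=5, |2-10|=8, |2-10|=8, |6-10|=4, |5-10|=5. 1 nearest: (6,B). Counts: {'B': 1}. Majority class: B.

B


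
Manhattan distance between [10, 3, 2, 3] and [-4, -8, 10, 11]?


d = sum of absolute differences: |10--4|=14 + |3--8|=11 + |2-10|=8 + |3-11|=8 = 41.

41


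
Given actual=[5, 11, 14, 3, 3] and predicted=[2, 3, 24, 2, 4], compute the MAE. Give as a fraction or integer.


MAE = (1/5) * (|5-2|=3 + |11-3|=8 + |14-24|=10 + |3-2|=1 + |3-4|=1). Sum = 23. MAE = 23/5.

23/5


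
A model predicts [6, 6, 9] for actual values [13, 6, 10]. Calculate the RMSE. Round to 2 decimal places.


MSE = 16.6667. RMSE = sqrt(16.6667) = 4.08.

4.08


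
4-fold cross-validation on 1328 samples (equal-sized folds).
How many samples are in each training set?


Each validation fold has 1328/4 = 332 samples. Training set = 1328 - 332 = 996.

996


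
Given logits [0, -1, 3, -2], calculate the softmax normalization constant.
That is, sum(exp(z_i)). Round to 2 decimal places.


Denom = e^0=1.0000 + e^-1=0.3679 + e^3=20.0855 + e^-2=0.1353. Sum = 21.5887, which rounds to 21.59.

21.59


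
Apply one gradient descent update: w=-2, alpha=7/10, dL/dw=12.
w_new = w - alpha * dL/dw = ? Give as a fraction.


w_new = -2 - 7/10 * 12 = -2 - 42/5 = -52/5.

-52/5


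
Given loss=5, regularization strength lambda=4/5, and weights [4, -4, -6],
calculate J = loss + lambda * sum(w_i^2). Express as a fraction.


L2 sq norm = sum(w^2) = 68. J = 5 + 4/5 * 68 = 297/5.

297/5


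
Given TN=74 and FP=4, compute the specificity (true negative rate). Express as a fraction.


Specificity = TN / (TN + FP) = 74 / 78 = 37/39.

37/39


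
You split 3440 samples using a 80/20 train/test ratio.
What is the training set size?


Test set = 3440 * 20% = 688. Training set = 3440 - 688 = 2752.

2752


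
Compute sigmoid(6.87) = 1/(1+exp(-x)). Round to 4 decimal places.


sigma(6.87) = 1/(1+e^(-6.87)) = 1/(1+0.001038) = 1/1.001038 = 0.9990.

0.9990


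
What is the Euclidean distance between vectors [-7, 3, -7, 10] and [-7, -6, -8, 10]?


d = sqrt(sum of squared differences). (-7--7)^2=0, (3--6)^2=81, (-7--8)^2=1, (10-10)^2=0. Sum = 82.

sqrt(82)


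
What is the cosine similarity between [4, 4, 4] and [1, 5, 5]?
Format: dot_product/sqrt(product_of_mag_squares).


dot = 44. |a|^2 = 48, |b|^2 = 51. cos = 44/sqrt(2448).

44/sqrt(2448)


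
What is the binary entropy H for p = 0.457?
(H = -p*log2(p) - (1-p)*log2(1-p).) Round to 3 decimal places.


H = -0.457*log2(0.457) - 0.543*log2(0.543) = 0.995.

0.995


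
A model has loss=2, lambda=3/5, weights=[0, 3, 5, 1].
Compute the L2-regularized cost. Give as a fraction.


L2 sq norm = sum(w^2) = 35. J = 2 + 3/5 * 35 = 23.

23


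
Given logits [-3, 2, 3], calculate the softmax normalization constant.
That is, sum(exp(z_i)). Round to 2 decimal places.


Denom = e^-3=0.0498 + e^2=7.3891 + e^3=20.0855. Sum = 27.5244, which rounds to 27.52.

27.52


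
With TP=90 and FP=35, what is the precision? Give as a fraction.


Precision = TP / (TP + FP) = 90 / 125 = 18/25.

18/25


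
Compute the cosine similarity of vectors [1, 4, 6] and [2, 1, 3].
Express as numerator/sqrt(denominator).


dot = 24. |a|^2 = 53, |b|^2 = 14. cos = 24/sqrt(742).

24/sqrt(742)


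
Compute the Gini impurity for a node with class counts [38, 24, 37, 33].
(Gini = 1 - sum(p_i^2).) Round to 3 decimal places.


Total = 132. Proportions: 38/132, 24/132, 37/132, 33/132. sum(p_i^2) = 0.2570. Gini = 1 - 0.2570 = 0.7430, which rounds to 0.743.

0.743


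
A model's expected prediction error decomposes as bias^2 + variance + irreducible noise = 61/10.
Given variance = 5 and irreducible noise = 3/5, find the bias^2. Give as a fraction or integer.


Total error = bias^2 + variance + irreducible noise. So bias^2 = 61/10 - 5 - 3/5 = 1/2.

1/2


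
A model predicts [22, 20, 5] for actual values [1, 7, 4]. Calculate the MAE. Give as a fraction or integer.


MAE = (1/3) * (|1-22|=21 + |7-20|=13 + |4-5|=1). Sum = 35. MAE = 35/3.

35/3


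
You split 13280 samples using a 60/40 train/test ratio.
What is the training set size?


Test set = 13280 * 40% = 5312. Training set = 13280 - 5312 = 7968.

7968


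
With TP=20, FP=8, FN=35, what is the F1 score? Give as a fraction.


Precision = 20/28 = 5/7. Recall = 20/55 = 4/11. F1 = 2*P*R/(P+R) = 40/83.

40/83


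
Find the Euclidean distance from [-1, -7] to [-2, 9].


d = sqrt(sum of squared differences). (-1--2)^2=1, (-7-9)^2=256. Sum = 257.

sqrt(257)


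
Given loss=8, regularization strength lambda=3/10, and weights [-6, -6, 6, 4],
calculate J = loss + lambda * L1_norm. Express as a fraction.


L1 norm = sum(|w|) = 22. J = 8 + 3/10 * 22 = 73/5.

73/5


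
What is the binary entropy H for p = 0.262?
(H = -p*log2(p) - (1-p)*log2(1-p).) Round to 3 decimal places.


H = -0.262*log2(0.262) - 0.738*log2(0.738) = 0.830.

0.830


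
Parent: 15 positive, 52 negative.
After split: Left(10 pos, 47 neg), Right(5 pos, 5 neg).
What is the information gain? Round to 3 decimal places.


H(parent) = 0.7672. H(left) = 0.6700, H(right) = 1.0000. Weighted = (57/67)*0.6700 + (10/67)*1.0000 = 0.7193. IG = 0.7672 - 0.7193 = 0.0479, which rounds to 0.048.

0.048


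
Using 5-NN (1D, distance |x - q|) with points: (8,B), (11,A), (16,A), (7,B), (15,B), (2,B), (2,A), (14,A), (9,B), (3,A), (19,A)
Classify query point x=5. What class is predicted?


Distances: |8-5|=3, |11-5|=6, |16-5|=11, |7-5|=2, |15-5|=10, |2-5|=3, |2-5|=3, |14-5|=9, |9-5|=4, |3-5|=2, |19-5|=14. 5 nearest: (3,A), (7,B), (2,A), (8,B), (2,B). Counts: {'A': 2, 'B': 3}. Majority class: B.

B


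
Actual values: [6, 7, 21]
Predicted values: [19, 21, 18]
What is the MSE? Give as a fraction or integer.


MSE = (1/3) * ((6-19)^2=169 + (7-21)^2=196 + (21-18)^2=9). Sum = 374. MSE = 374/3.

374/3


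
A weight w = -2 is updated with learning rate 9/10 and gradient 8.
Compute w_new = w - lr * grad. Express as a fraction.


w_new = -2 - 9/10 * 8 = -2 - 36/5 = -46/5.

-46/5


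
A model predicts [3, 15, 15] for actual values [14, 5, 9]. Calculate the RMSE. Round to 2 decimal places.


MSE = 85.6667. RMSE = sqrt(85.6667) = 9.26.

9.26


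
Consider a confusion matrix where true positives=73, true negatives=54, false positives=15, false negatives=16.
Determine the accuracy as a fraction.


Accuracy = (TP + TN) / (TP + TN + FP + FN) = (73 + 54) / 158 = 127/158.

127/158


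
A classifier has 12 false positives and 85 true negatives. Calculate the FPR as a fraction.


FPR = FP / (FP + TN) = 12 / 97 = 12/97.

12/97


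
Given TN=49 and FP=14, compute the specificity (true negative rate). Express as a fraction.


Specificity = TN / (TN + FP) = 49 / 63 = 7/9.

7/9


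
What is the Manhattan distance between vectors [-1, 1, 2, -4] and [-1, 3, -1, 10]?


d = sum of absolute differences: |-1--1|=0 + |1-3|=2 + |2--1|=3 + |-4-10|=14 = 19.

19


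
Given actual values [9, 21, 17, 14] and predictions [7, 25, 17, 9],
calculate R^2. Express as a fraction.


Mean(y) = 61/4. SS_res = 45. SS_tot = 307/4. R^2 = 1 - 45/(307/4) = 127/307.

127/307


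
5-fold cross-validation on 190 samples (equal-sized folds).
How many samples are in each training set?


Each validation fold has 190/5 = 38 samples. Training set = 190 - 38 = 152.

152


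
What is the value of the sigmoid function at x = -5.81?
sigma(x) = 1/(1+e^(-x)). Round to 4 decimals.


sigma(-5.81) = 1/(1+e^(5.81)) = 1/(1+333.619126) = 1/334.619126 = 0.0030.

0.0030
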